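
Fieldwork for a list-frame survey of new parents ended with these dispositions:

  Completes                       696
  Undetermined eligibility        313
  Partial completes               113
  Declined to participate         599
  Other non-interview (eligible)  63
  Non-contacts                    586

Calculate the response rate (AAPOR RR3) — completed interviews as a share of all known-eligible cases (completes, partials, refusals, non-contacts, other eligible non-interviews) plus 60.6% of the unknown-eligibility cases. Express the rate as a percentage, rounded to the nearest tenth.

31.0%

Top: 696
Determined eligible: 696 + 113 + 599 + 586 + 63 = 2057
Eligible share of unknowns: 0.6060 × 313 = 189.68
Denominator: 2057 + 189.68 = 2246.68
RR3 = 696 / 2246.68 = 0.3098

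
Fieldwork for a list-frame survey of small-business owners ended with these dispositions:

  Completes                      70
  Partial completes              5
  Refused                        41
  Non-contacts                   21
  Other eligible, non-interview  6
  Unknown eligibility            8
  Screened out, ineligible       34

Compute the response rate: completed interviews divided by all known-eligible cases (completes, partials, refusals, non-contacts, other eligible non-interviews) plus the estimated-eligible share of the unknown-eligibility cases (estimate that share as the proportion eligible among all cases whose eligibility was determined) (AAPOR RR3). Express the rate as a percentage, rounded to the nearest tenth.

46.8%

Top: 70
Known eligible: 70 + 5 + 41 + 21 + 6 = 143
e = 143 / (143 + 34) = 143 / 177 = 0.8079
Eligible share of unknowns: 0.8079 × 8 = 6.46
Base: 143 + 6.46 = 149.46
RR3 = 70 / 149.46 = 0.4684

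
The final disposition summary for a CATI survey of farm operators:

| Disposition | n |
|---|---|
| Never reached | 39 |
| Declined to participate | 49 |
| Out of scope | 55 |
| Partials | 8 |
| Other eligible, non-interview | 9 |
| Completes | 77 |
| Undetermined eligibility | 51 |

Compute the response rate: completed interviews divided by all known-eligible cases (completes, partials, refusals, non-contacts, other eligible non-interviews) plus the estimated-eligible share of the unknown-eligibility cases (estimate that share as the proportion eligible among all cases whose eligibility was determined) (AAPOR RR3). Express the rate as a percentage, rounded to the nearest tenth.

Numerator = 77
Determined eligible = 77 + 8 + 49 + 39 + 9 = 182
e = 182 / (182 + 55) = 182 / 237 = 0.7679
e × U = 0.7679 × 51 = 39.16
Denominator = 182 + 39.16 = 221.16
RR3 = 77 / 221.16 = 0.3482

34.8%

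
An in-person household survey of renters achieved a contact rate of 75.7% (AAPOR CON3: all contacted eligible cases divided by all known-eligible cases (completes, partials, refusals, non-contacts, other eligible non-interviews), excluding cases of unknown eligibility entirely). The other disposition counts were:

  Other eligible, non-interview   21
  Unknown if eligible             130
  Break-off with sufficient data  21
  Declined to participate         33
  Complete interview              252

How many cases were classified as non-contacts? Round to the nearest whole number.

Top = 252 + 21 + 33 + 21 = 327
CON3 = 327 / D = 0.757
D = 327 / 0.757 = 432.0
Other denominator terms total 327
non-contacts = 432.0 − 327 ≈ 105

105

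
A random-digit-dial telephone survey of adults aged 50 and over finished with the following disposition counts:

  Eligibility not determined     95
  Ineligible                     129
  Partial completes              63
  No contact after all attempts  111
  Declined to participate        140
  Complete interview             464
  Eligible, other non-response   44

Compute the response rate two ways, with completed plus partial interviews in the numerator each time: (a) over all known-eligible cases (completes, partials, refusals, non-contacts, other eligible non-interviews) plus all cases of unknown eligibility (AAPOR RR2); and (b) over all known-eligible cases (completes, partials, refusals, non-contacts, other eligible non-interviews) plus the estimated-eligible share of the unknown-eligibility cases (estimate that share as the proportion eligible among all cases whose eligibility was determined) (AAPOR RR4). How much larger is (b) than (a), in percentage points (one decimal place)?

0.8

Top: 464 + 63 = 527
Base: 464 + 63 + 140 + 111 + 44 + 95 = 917
RR2 = 527 / 917 = 0.5747
Eligible (known): 464 + 63 + 140 + 111 + 44 = 822
e = 822 / (822 + 129) = 822 / 951 = 0.8644
Estimated eligible among unknowns: 0.8644 × 95 = 82.12
Base: 822 + 82.12 = 904.12
RR4 = 527 / 904.12 = 0.5829
Difference = 58.29 − 57.47 = 0.82 percentage points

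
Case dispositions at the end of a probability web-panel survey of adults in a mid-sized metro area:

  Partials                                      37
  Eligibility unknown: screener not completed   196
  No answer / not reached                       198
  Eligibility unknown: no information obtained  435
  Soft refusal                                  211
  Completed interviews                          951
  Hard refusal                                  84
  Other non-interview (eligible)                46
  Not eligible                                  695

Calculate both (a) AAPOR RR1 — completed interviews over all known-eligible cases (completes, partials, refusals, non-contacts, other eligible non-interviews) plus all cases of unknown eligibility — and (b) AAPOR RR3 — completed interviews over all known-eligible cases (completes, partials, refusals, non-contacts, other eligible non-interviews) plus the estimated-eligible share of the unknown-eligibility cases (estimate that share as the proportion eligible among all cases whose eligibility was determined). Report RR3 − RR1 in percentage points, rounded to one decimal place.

4.4

Refused = 84 + 211 = 295
Unknown eligibility = 196 + 435 = 631
Top = 951
Denom = 951 + 37 + 295 + 198 + 46 + 631 = 2158
RR1 = 951 / 2158 = 0.4407
Eligible (known) = 951 + 37 + 295 + 198 + 46 = 1527
e = 1527 / (1527 + 695) = 1527 / 2222 = 0.6872
Eligible share of unknowns = 0.6872 × 631 = 433.62
Denom = 1527 + 433.62 = 1960.62
RR3 = 951 / 1960.62 = 0.4851
Difference = 48.51 − 44.07 = 4.44 percentage points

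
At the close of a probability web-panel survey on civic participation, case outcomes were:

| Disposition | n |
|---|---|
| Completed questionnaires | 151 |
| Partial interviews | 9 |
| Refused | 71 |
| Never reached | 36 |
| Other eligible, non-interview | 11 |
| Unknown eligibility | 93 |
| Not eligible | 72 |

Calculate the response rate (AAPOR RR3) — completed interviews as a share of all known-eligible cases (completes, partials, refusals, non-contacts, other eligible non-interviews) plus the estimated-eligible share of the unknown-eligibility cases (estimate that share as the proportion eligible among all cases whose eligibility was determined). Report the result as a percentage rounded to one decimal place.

Num = 151
Eligible (known) = 151 + 9 + 71 + 36 + 11 = 278
e = 278 / (278 + 72) = 278 / 350 = 0.7943
e × U = 0.7943 × 93 = 73.87
Denom = 278 + 73.87 = 351.87
RR3 = 151 / 351.87 = 0.4291

42.9%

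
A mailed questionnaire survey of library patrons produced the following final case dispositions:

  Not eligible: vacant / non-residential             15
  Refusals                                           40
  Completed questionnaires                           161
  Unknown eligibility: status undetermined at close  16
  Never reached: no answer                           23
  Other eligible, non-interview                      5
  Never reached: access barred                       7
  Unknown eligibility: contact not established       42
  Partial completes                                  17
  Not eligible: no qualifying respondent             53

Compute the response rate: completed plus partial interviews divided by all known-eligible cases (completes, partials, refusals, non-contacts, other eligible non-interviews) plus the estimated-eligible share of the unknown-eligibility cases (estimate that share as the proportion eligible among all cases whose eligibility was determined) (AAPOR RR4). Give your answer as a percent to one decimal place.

59.6%

Non-contacts = 23 + 7 = 30
Undetermined eligibility = 42 + 16 = 58
Ineligible = 53 + 15 = 68
Numerator: 161 + 17 = 178
Determined eligible: 161 + 17 + 40 + 30 + 5 = 253
e = 253 / (253 + 68) = 253 / 321 = 0.7882
e × U: 0.7882 × 58 = 45.72
Denom: 253 + 45.72 = 298.72
RR4 = 178 / 298.72 = 0.5959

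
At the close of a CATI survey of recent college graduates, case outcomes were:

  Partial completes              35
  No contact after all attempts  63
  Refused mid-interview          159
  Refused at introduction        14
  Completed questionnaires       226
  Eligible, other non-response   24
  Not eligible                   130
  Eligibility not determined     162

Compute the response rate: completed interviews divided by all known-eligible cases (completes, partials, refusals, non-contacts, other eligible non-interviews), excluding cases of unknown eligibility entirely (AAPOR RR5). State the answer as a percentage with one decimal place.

43.4%

Refusal or break-off = 14 + 159 = 173
Numerator: 226
Denom: 226 + 35 + 173 + 63 + 24 = 521
RR5 = 226 / 521 = 0.4338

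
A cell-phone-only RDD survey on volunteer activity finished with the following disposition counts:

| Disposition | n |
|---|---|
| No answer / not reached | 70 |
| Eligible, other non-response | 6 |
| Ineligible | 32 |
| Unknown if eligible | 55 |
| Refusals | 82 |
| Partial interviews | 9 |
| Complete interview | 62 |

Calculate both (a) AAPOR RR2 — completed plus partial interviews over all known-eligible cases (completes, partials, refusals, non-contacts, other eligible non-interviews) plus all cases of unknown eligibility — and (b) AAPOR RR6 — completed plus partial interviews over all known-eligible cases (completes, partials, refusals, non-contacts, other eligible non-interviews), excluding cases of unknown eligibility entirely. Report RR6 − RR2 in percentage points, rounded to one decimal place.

Numerator = 62 + 9 = 71
Denom = 62 + 9 + 82 + 70 + 6 + 55 = 284
RR2 = 71 / 284 = 0.2500
Denom = 62 + 9 + 82 + 70 + 6 = 229
RR6 = 71 / 229 = 0.3100
Difference = 31.00 − 25.00 = 6.00 percentage points

6.0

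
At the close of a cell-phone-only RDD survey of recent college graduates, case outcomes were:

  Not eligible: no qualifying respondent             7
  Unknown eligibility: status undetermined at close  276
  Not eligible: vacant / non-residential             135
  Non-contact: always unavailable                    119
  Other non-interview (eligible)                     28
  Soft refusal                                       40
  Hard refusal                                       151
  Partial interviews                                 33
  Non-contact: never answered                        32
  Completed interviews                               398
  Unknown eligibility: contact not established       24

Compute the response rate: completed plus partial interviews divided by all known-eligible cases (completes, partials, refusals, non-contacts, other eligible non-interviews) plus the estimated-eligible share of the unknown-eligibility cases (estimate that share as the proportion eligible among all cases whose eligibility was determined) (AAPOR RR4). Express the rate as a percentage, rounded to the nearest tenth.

Refusal or break-off = 151 + 40 = 191
No contact after all attempts = 32 + 119 = 151
Eligibility not determined = 24 + 276 = 300
Not eligible = 7 + 135 = 142
Top → 398 + 33 = 431
Known eligible → 398 + 33 + 191 + 151 + 28 = 801
e = 801 / (801 + 142) = 801 / 943 = 0.8494
e × U → 0.8494 × 300 = 254.82
Base → 801 + 254.82 = 1055.82
RR4 = 431 / 1055.82 = 0.4082

40.8%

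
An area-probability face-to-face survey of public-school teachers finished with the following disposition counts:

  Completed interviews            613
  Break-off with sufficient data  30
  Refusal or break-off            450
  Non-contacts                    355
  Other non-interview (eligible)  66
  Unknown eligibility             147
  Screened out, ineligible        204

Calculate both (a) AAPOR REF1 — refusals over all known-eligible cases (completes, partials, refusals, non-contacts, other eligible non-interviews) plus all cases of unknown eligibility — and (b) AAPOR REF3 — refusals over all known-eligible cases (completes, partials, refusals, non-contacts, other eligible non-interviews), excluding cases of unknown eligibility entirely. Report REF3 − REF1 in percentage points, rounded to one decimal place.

2.6

Top → 450
Denominator → 613 + 30 + 450 + 355 + 66 + 147 = 1661
REF1 = 450 / 1661 = 0.2709
Denominator → 613 + 30 + 450 + 355 + 66 = 1514
REF3 = 450 / 1514 = 0.2972
Difference = 29.72 − 27.09 = 2.63 percentage points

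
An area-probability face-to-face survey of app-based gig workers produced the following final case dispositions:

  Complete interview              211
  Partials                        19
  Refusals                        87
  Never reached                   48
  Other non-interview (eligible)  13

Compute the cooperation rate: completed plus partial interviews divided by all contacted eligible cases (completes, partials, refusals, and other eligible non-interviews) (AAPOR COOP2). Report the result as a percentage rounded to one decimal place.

Top: 211 + 19 = 230
Denom: 211 + 19 + 87 + 13 = 330
COOP2 = 230 / 330 = 0.6970

69.7%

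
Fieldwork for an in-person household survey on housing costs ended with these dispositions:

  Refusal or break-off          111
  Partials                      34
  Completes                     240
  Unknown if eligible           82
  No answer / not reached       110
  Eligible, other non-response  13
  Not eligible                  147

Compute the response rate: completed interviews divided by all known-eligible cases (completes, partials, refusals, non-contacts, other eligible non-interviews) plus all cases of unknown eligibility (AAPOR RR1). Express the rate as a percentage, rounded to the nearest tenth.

40.7%

Top → 240
Base → 240 + 34 + 111 + 110 + 13 + 82 = 590
RR1 = 240 / 590 = 0.4068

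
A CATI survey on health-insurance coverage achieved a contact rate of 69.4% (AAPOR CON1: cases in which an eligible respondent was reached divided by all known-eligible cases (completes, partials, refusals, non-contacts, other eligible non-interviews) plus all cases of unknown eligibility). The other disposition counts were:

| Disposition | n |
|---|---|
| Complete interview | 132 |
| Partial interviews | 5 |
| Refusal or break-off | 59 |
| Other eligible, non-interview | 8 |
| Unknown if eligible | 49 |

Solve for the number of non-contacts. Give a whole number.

41

Numerator: 132 + 5 + 59 + 8 = 204
CON1 = 204 / D = 0.694
D = 204 / 0.694 = 293.9
Other denominator terms total 253
non-contacts = 293.9 − 253 ≈ 41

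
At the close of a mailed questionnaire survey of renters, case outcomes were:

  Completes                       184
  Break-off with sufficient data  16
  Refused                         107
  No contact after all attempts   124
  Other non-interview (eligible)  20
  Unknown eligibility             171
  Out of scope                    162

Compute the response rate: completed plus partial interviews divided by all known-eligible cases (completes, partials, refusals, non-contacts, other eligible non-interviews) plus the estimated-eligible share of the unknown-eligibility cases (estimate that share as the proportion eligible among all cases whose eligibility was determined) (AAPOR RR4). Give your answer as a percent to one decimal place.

Numerator = 184 + 16 = 200
Known eligible = 184 + 16 + 107 + 124 + 20 = 451
e = 451 / (451 + 162) = 451 / 613 = 0.7357
e × U = 0.7357 × 171 = 125.80
Base = 451 + 125.80 = 576.80
RR4 = 200 / 576.80 = 0.3467

34.7%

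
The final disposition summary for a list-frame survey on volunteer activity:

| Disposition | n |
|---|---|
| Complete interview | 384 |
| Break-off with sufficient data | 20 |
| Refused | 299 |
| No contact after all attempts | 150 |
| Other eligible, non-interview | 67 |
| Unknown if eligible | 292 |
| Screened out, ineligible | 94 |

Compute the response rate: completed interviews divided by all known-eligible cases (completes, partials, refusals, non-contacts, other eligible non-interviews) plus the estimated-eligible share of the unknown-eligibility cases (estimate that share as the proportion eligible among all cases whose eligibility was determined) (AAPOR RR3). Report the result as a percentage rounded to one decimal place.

Numerator: 384
Known eligible: 384 + 20 + 299 + 150 + 67 = 920
e = 920 / (920 + 94) = 920 / 1014 = 0.9073
e × U: 0.9073 × 292 = 264.93
Denominator: 920 + 264.93 = 1184.93
RR3 = 384 / 1184.93 = 0.3241

32.4%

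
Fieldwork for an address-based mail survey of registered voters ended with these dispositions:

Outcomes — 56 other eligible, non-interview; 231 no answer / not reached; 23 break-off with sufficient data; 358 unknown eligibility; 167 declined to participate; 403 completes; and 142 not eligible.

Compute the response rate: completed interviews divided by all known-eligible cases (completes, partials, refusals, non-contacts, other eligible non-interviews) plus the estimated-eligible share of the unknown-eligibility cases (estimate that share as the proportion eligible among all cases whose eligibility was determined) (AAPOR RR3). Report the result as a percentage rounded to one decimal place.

Num: 403
Known eligible: 403 + 23 + 167 + 231 + 56 = 880
e = 880 / (880 + 142) = 880 / 1022 = 0.8611
Eligible share of unknowns: 0.8611 × 358 = 308.27
Base: 880 + 308.27 = 1188.27
RR3 = 403 / 1188.27 = 0.3391

33.9%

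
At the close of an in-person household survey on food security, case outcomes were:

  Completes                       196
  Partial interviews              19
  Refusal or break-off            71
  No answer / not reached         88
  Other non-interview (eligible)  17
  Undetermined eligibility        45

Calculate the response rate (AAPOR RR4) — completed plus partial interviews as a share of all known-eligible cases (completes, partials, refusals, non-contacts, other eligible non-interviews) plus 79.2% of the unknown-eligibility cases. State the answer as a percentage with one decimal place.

Top: 196 + 19 = 215
Known eligible: 196 + 19 + 71 + 88 + 17 = 391
e × U: 0.7920 × 45 = 35.64
Denominator: 391 + 35.64 = 426.64
RR4 = 215 / 426.64 = 0.5039

50.4%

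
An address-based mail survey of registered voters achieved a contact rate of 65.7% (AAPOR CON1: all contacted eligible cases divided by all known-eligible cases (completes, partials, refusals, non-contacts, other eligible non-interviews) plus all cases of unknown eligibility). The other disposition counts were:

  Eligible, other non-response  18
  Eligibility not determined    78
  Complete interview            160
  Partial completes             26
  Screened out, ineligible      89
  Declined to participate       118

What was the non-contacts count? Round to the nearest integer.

90

Numerator = 160 + 26 + 118 + 18 = 322
CON1 = 322 / D = 0.657
D = 322 / 0.657 = 490.1
Rest of base = 400
non-contacts = 490.1 − 400 ≈ 90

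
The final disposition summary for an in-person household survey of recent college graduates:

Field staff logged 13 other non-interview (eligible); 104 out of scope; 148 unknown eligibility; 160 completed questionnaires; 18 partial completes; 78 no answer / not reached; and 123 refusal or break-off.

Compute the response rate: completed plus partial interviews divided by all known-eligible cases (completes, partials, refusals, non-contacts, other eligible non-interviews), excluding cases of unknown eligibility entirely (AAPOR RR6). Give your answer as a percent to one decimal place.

45.4%

Top = 160 + 18 = 178
Denominator = 160 + 18 + 123 + 78 + 13 = 392
RR6 = 178 / 392 = 0.4541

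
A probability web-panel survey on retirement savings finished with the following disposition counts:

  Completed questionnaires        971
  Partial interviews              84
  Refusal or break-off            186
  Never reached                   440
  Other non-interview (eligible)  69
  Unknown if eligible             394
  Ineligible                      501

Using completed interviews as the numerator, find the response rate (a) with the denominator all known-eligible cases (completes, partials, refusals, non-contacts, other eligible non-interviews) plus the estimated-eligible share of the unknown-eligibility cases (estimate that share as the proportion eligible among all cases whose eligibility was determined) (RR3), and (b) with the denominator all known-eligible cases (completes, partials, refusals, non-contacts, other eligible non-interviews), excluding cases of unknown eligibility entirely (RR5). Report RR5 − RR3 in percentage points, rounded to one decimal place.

8.3

Numerator: 971
Determined eligible: 971 + 84 + 186 + 440 + 69 = 1750
e = 1750 / (1750 + 501) = 1750 / 2251 = 0.7774
Estimated eligible among unknowns: 0.7774 × 394 = 306.30
Denom: 1750 + 306.30 = 2056.30
RR3 = 971 / 2056.30 = 0.4722
Denom: 971 + 84 + 186 + 440 + 69 = 1750
RR5 = 971 / 1750 = 0.5549
Difference = 55.49 − 47.22 = 8.27 percentage points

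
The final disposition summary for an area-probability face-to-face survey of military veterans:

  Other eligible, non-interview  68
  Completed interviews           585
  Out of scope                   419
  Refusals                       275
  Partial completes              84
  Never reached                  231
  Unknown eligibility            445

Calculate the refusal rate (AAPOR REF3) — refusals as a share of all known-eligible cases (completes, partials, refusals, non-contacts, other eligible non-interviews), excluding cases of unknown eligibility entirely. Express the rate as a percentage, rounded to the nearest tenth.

22.1%

Numerator: 275
Denominator: 585 + 84 + 275 + 231 + 68 = 1243
REF3 = 275 / 1243 = 0.2212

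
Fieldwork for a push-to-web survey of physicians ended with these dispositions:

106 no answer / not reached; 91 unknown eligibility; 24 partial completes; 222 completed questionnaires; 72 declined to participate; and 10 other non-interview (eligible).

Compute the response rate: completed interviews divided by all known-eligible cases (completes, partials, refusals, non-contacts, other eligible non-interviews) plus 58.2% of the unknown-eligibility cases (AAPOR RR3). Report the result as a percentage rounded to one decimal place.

45.6%

Numerator → 222
Eligible (known) → 222 + 24 + 72 + 106 + 10 = 434
Eligible share of unknowns → 0.5820 × 91 = 52.96
Denom → 434 + 52.96 = 486.96
RR3 = 222 / 486.96 = 0.4559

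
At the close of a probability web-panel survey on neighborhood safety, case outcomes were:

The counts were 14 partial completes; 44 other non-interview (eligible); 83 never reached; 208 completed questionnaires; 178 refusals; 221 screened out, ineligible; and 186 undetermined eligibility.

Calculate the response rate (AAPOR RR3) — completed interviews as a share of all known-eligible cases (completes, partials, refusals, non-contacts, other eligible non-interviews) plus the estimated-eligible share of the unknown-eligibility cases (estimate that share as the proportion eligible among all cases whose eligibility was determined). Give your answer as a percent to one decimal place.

Numerator = 208
Determined eligible = 208 + 14 + 178 + 83 + 44 = 527
e = 527 / (527 + 221) = 527 / 748 = 0.7045
e × U = 0.7045 × 186 = 131.04
Denom = 527 + 131.04 = 658.04
RR3 = 208 / 658.04 = 0.3161

31.6%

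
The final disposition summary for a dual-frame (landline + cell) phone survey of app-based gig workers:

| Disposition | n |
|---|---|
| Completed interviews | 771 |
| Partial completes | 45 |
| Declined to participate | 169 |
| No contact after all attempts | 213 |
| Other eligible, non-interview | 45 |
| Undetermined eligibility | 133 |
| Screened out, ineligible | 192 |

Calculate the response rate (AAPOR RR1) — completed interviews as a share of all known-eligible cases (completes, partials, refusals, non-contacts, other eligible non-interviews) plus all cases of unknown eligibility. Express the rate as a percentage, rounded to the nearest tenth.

Numerator → 771
Denominator → 771 + 45 + 169 + 213 + 45 + 133 = 1376
RR1 = 771 / 1376 = 0.5603

56.0%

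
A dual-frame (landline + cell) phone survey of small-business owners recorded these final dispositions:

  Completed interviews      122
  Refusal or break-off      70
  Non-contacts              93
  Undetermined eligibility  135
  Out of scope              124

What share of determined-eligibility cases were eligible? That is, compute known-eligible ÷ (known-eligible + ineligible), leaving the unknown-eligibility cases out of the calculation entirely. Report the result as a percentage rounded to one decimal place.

Eligible (known): 122 + 70 + 93 = 285
e = 285 / (285 + 124) = 285 / 409 = 0.6968

69.7%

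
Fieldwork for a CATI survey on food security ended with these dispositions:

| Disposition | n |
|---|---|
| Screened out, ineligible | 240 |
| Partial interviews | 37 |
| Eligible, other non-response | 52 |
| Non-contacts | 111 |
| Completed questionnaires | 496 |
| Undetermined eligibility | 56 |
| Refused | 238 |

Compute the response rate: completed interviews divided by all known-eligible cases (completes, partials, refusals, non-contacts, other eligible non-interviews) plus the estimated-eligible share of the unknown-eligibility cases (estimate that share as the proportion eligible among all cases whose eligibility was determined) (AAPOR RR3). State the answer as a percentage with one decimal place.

Numerator = 496
Eligible (known) = 496 + 37 + 238 + 111 + 52 = 934
e = 934 / (934 + 240) = 934 / 1174 = 0.7956
e × U = 0.7956 × 56 = 44.55
Denominator = 934 + 44.55 = 978.55
RR3 = 496 / 978.55 = 0.5069

50.7%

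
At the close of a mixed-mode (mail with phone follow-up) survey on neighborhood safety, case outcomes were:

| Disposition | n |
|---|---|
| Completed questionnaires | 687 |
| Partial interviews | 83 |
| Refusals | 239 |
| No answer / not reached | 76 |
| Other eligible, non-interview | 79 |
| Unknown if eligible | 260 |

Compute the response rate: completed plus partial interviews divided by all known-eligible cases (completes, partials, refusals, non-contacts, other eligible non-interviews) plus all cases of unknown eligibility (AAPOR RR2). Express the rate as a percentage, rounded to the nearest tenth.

54.1%

Top → 687 + 83 = 770
Base → 687 + 83 + 239 + 76 + 79 + 260 = 1424
RR2 = 770 / 1424 = 0.5407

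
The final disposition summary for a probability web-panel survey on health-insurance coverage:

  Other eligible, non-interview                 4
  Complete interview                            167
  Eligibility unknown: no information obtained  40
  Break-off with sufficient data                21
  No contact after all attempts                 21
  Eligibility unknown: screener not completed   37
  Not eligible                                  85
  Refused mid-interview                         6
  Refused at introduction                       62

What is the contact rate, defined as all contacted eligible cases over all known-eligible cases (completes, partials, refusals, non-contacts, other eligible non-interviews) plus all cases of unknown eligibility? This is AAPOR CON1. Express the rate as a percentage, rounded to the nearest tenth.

72.6%

Refusals = 62 + 6 = 68
Unknown eligibility = 37 + 40 = 77
Top = 167 + 21 + 68 + 4 = 260
Denominator = 167 + 21 + 68 + 21 + 4 + 77 = 358
CON1 = 260 / 358 = 0.7263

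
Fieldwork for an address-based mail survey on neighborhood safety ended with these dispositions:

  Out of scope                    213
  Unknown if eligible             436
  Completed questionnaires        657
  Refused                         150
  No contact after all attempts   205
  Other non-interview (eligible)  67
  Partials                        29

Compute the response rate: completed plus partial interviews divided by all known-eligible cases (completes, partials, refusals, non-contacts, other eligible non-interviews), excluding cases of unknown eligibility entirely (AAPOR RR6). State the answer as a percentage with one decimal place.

Top → 657 + 29 = 686
Denominator → 657 + 29 + 150 + 205 + 67 = 1108
RR6 = 686 / 1108 = 0.6191

61.9%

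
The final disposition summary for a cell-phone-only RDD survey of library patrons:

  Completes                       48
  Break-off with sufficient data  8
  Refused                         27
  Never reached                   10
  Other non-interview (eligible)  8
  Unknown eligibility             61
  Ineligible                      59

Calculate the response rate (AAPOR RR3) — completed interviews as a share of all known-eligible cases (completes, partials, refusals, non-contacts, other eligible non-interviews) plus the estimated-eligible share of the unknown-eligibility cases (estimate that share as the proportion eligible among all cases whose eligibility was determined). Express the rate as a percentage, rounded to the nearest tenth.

Top = 48
Known eligible = 48 + 8 + 27 + 10 + 8 = 101
e = 101 / (101 + 59) = 101 / 160 = 0.6312
e × U = 0.6312 × 61 = 38.50
Base = 101 + 38.50 = 139.50
RR3 = 48 / 139.50 = 0.3441

34.4%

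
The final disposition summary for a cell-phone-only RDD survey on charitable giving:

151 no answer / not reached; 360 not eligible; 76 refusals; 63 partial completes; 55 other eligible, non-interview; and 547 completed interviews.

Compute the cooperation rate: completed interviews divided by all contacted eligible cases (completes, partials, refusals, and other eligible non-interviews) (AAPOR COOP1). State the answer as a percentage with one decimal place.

Num = 547
Base = 547 + 63 + 76 + 55 = 741
COOP1 = 547 / 741 = 0.7382

73.8%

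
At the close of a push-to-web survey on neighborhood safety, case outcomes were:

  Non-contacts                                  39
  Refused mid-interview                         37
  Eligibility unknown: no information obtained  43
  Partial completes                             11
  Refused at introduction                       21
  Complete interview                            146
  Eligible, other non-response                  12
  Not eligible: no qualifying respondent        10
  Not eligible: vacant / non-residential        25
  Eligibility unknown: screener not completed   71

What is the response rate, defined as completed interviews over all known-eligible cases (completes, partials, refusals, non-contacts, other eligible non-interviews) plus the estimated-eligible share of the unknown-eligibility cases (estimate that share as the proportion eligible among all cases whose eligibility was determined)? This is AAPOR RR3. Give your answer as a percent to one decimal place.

Refused = 21 + 37 = 58
Undetermined eligibility = 71 + 43 = 114
Out of scope = 10 + 25 = 35
Num: 146
Determined eligible: 146 + 11 + 58 + 39 + 12 = 266
e = 266 / (266 + 35) = 266 / 301 = 0.8837
Eligible share of unknowns: 0.8837 × 114 = 100.74
Base: 266 + 100.74 = 366.74
RR3 = 146 / 366.74 = 0.3981

39.8%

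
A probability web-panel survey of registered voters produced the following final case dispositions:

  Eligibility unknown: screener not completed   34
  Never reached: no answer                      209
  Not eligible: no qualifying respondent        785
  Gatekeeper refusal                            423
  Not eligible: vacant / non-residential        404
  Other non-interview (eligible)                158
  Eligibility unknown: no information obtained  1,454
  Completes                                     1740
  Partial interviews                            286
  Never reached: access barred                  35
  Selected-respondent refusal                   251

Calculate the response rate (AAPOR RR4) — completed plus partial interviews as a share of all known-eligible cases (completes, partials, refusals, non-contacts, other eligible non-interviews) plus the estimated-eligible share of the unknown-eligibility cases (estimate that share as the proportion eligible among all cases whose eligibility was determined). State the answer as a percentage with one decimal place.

48.5%

Refusal or break-off = 423 + 251 = 674
Never reached = 209 + 35 = 244
Unknown eligibility = 34 + 1454 = 1488
Ineligible = 785 + 404 = 1189
Num → 1740 + 286 = 2026
Determined eligible → 1740 + 286 + 674 + 244 + 158 = 3102
e = 3102 / (3102 + 1189) = 3102 / 4291 = 0.7229
Estimated eligible among unknowns → 0.7229 × 1488 = 1075.68
Denominator → 3102 + 1075.68 = 4177.68
RR4 = 2026 / 4177.68 = 0.4850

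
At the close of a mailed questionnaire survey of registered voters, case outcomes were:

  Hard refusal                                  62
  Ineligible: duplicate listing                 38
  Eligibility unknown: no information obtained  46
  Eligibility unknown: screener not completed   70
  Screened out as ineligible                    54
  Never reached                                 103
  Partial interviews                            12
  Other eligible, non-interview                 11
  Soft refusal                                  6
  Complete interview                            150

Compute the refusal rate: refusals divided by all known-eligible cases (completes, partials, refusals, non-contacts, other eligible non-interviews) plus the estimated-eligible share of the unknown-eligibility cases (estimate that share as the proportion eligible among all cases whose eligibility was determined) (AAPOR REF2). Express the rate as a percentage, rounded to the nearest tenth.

15.6%

Refused = 62 + 6 = 68
Unknown eligibility = 70 + 46 = 116
Ineligible = 54 + 38 = 92
Top: 68
Known eligible: 150 + 12 + 68 + 103 + 11 = 344
e = 344 / (344 + 92) = 344 / 436 = 0.7890
Eligible share of unknowns: 0.7890 × 116 = 91.52
Base: 344 + 91.52 = 435.52
REF2 = 68 / 435.52 = 0.1561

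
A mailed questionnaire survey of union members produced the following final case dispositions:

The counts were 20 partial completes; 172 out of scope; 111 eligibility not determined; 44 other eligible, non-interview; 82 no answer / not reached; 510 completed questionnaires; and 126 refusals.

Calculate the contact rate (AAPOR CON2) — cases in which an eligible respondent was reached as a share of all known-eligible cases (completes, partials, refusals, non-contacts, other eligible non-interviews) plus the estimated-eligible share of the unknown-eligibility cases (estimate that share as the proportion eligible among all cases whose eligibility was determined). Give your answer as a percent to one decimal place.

80.2%

Numerator: 510 + 20 + 126 + 44 = 700
Determined eligible: 510 + 20 + 126 + 82 + 44 = 782
e = 782 / (782 + 172) = 782 / 954 = 0.8197
Estimated eligible among unknowns: 0.8197 × 111 = 90.99
Base: 782 + 90.99 = 872.99
CON2 = 700 / 872.99 = 0.8018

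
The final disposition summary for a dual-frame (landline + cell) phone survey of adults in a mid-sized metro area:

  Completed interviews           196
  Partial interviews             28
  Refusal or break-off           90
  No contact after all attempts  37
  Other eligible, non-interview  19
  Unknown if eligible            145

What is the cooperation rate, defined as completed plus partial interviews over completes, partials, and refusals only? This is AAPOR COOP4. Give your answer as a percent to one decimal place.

71.3%

Numerator = 196 + 28 = 224
Denom = 196 + 28 + 90 = 314
COOP4 = 224 / 314 = 0.7134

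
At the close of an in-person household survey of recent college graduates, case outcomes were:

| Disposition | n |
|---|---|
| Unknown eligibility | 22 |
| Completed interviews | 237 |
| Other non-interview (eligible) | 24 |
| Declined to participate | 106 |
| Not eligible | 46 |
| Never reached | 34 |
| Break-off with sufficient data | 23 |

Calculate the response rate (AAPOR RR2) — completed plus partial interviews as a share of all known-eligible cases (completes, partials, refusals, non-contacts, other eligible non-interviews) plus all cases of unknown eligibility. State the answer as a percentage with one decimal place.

58.3%

Numerator = 237 + 23 = 260
Denom = 237 + 23 + 106 + 34 + 24 + 22 = 446
RR2 = 260 / 446 = 0.5830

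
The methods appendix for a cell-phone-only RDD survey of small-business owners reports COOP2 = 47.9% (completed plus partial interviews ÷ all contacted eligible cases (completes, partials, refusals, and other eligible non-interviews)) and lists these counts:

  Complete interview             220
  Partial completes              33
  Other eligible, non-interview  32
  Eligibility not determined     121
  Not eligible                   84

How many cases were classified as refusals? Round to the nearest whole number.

Numerator = 220 + 33 = 253
COOP2 = 253 / D = 0.479
D = 253 / 0.479 = 528.2
Rest of base = 285
refusals = 528.2 − 285 ≈ 243

243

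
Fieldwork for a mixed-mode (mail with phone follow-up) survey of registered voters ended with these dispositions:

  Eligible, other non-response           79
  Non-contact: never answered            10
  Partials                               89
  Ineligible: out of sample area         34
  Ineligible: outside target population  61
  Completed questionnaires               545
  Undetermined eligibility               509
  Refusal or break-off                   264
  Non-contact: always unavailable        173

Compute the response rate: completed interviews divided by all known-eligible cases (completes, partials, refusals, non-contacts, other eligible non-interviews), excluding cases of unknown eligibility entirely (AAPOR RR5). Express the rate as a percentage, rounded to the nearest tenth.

No contact after all attempts = 10 + 173 = 183
Not eligible = 61 + 34 = 95
Numerator → 545
Base → 545 + 89 + 264 + 183 + 79 = 1160
RR5 = 545 / 1160 = 0.4698

47.0%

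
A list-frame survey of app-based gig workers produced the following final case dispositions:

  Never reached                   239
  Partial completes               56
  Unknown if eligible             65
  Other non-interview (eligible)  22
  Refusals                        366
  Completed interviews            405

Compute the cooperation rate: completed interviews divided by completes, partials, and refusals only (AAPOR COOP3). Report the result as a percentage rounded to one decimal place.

49.0%

Top → 405
Base → 405 + 56 + 366 = 827
COOP3 = 405 / 827 = 0.4897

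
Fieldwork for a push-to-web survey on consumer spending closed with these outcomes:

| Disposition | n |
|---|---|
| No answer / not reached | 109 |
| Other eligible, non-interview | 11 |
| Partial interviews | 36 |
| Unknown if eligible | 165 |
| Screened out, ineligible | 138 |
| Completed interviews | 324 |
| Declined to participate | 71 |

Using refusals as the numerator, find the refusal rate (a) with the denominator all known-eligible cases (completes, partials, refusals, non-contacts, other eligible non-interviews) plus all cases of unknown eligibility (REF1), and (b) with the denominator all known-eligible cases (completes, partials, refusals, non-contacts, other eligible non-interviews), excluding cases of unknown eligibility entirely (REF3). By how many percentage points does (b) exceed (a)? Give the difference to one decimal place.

3.0

Num: 71
Denom: 324 + 36 + 71 + 109 + 11 + 165 = 716
REF1 = 71 / 716 = 0.0992
Denom: 324 + 36 + 71 + 109 + 11 = 551
REF3 = 71 / 551 = 0.1289
Difference = 12.89 − 9.92 = 2.97 percentage points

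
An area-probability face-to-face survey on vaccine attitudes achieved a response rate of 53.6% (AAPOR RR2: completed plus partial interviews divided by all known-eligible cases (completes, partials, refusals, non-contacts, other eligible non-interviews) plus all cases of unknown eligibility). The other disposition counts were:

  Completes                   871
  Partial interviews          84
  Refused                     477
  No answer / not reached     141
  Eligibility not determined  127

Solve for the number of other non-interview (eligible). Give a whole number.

82

Numerator → 871 + 84 = 955
RR2 = 955 / D = 0.536
D = 955 / 0.536 = 1781.7
Remaining denominator categories sum to 1700
other non-interview (eligible) = 1781.7 − 1700 ≈ 82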